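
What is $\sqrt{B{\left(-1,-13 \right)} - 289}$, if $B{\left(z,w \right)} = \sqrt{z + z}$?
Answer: $\sqrt{-289 + i \sqrt{2}} \approx 0.04159 + 17.0 i$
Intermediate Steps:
$B{\left(z,w \right)} = \sqrt{2} \sqrt{z}$ ($B{\left(z,w \right)} = \sqrt{2 z} = \sqrt{2} \sqrt{z}$)
$\sqrt{B{\left(-1,-13 \right)} - 289} = \sqrt{\sqrt{2} \sqrt{-1} - 289} = \sqrt{\sqrt{2} i - 289} = \sqrt{i \sqrt{2} - 289} = \sqrt{-289 + i \sqrt{2}}$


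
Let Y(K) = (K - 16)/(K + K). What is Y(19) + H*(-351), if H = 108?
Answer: -1440501/38 ≈ -37908.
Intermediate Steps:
Y(K) = (-16 + K)/(2*K) (Y(K) = (-16 + K)/((2*K)) = (-16 + K)*(1/(2*K)) = (-16 + K)/(2*K))
Y(19) + H*(-351) = (½)*(-16 + 19)/19 + 108*(-351) = (½)*(1/19)*3 - 37908 = 3/38 - 37908 = -1440501/38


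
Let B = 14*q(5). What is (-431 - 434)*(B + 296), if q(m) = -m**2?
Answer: 46710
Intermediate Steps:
B = -350 (B = 14*(-1*5**2) = 14*(-1*25) = 14*(-25) = -350)
(-431 - 434)*(B + 296) = (-431 - 434)*(-350 + 296) = -865*(-54) = 46710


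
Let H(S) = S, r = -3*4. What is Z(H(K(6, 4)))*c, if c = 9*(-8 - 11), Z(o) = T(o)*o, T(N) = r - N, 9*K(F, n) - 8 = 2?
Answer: 22420/9 ≈ 2491.1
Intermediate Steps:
r = -12
K(F, n) = 10/9 (K(F, n) = 8/9 + (⅑)*2 = 8/9 + 2/9 = 10/9)
T(N) = -12 - N
Z(o) = o*(-12 - o) (Z(o) = (-12 - o)*o = o*(-12 - o))
c = -171 (c = 9*(-19) = -171)
Z(H(K(6, 4)))*c = -1*10/9*(12 + 10/9)*(-171) = -1*10/9*118/9*(-171) = -1180/81*(-171) = 22420/9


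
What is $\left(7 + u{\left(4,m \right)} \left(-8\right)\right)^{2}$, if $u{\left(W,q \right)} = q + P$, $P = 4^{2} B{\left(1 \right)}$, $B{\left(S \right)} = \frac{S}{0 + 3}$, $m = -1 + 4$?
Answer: $\frac{32041}{9} \approx 3560.1$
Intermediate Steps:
$m = 3$
$B{\left(S \right)} = \frac{S}{3}$
$P = \frac{16}{3}$ ($P = 4^{2} \cdot \frac{1}{3} \cdot 1 = 16 \cdot \frac{1}{3} = \frac{16}{3} \approx 5.3333$)
$u{\left(W,q \right)} = \frac{16}{3} + q$ ($u{\left(W,q \right)} = q + \frac{16}{3} = \frac{16}{3} + q$)
$\left(7 + u{\left(4,m \right)} \left(-8\right)\right)^{2} = \left(7 + \left(\frac{16}{3} + 3\right) \left(-8\right)\right)^{2} = \left(7 + \frac{25}{3} \left(-8\right)\right)^{2} = \left(7 - \frac{200}{3}\right)^{2} = \left(- \frac{179}{3}\right)^{2} = \frac{32041}{9}$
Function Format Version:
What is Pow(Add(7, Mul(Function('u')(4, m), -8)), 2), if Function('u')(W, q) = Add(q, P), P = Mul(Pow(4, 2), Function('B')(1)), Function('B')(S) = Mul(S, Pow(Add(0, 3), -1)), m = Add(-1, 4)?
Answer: Rational(32041, 9) ≈ 3560.1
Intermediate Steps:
m = 3
Function('B')(S) = Mul(Rational(1, 3), S) (Function('B')(S) = Mul(S, Pow(3, -1)) = Mul(S, Rational(1, 3)) = Mul(Rational(1, 3), S))
P = Rational(16, 3) (P = Mul(Pow(4, 2), Mul(Rational(1, 3), 1)) = Mul(16, Rational(1, 3)) = Rational(16, 3) ≈ 5.3333)
Function('u')(W, q) = Add(Rational(16, 3), q) (Function('u')(W, q) = Add(q, Rational(16, 3)) = Add(Rational(16, 3), q))
Pow(Add(7, Mul(Function('u')(4, m), -8)), 2) = Pow(Add(7, Mul(Add(Rational(16, 3), 3), -8)), 2) = Pow(Add(7, Mul(Rational(25, 3), -8)), 2) = Pow(Add(7, Rational(-200, 3)), 2) = Pow(Rational(-179, 3), 2) = Rational(32041, 9)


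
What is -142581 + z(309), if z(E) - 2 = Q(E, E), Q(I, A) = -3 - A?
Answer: -142891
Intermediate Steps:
z(E) = -1 - E (z(E) = 2 + (-3 - E) = -1 - E)
-142581 + z(309) = -142581 + (-1 - 1*309) = -142581 + (-1 - 309) = -142581 - 310 = -142891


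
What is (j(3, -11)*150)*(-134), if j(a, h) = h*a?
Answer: 663300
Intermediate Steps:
j(a, h) = a*h
(j(3, -11)*150)*(-134) = ((3*(-11))*150)*(-134) = -33*150*(-134) = -4950*(-134) = 663300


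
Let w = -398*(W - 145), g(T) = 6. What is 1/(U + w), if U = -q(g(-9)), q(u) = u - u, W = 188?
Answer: -1/17114 ≈ -5.8432e-5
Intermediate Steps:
q(u) = 0
w = -17114 (w = -398*(188 - 145) = -398*43 = -17114)
U = 0 (U = -1*0 = 0)
1/(U + w) = 1/(0 - 17114) = 1/(-17114) = -1/17114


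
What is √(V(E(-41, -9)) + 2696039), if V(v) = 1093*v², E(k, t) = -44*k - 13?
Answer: 194*√93227 ≈ 59234.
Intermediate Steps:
E(k, t) = -13 - 44*k
√(V(E(-41, -9)) + 2696039) = √(1093*(-13 - 44*(-41))² + 2696039) = √(1093*(-13 + 1804)² + 2696039) = √(1093*1791² + 2696039) = √(1093*3207681 + 2696039) = √(3505995333 + 2696039) = √3508691372 = 194*√93227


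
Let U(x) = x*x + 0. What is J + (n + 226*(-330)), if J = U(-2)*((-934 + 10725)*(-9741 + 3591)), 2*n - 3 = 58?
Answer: -481866299/2 ≈ -2.4093e+8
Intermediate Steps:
n = 61/2 (n = 3/2 + (½)*58 = 3/2 + 29 = 61/2 ≈ 30.500)
U(x) = x² (U(x) = x² + 0 = x²)
J = -240858600 (J = (-2)²*((-934 + 10725)*(-9741 + 3591)) = 4*(9791*(-6150)) = 4*(-60214650) = -240858600)
J + (n + 226*(-330)) = -240858600 + (61/2 + 226*(-330)) = -240858600 + (61/2 - 74580) = -240858600 - 149099/2 = -481866299/2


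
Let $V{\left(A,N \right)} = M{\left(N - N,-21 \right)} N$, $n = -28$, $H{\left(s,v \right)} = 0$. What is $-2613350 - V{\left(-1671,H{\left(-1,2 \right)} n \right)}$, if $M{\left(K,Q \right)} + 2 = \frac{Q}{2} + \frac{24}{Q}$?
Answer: $-2613350$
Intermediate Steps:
$M{\left(K,Q \right)} = -2 + \frac{Q}{2} + \frac{24}{Q}$ ($M{\left(K,Q \right)} = -2 + \left(\frac{Q}{2} + \frac{24}{Q}\right) = -2 + \frac{Q}{2} + \frac{24}{Q}$)
$V{\left(A,N \right)} = - \frac{191 N}{14}$ ($V{\left(A,N \right)} = \left(-2 + \frac{1}{2} \left(-21\right) + \frac{24}{-21}\right) N = \left(-2 - \frac{21}{2} + 24 \left(- \frac{1}{21}\right)\right) N = \left(-2 - \frac{21}{2} - \frac{8}{7}\right) N = - \frac{191 N}{14}$)
$-2613350 - V{\left(-1671,H{\left(-1,2 \right)} n \right)} = -2613350 - - \frac{191 \cdot 0 \left(-28\right)}{14} = -2613350 - \left(- \frac{191}{14}\right) 0 = -2613350 - 0 = -2613350 + 0 = -2613350$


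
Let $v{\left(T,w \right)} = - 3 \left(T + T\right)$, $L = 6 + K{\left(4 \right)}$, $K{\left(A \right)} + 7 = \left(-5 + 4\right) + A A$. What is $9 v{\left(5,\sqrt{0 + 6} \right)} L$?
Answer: $-3780$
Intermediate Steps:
$K{\left(A \right)} = -8 + A^{2}$ ($K{\left(A \right)} = -7 + \left(\left(-5 + 4\right) + A A\right) = -7 + \left(-1 + A^{2}\right) = -8 + A^{2}$)
$L = 14$ ($L = 6 - \left(8 - 4^{2}\right) = 6 + \left(-8 + 16\right) = 6 + 8 = 14$)
$v{\left(T,w \right)} = - 6 T$ ($v{\left(T,w \right)} = - 3 \cdot 2 T = - 6 T$)
$9 v{\left(5,\sqrt{0 + 6} \right)} L = 9 \left(\left(-6\right) 5\right) 14 = 9 \left(-30\right) 14 = \left(-270\right) 14 = -3780$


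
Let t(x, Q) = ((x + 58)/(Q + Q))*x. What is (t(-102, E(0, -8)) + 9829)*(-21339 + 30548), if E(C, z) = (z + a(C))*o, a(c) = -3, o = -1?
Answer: 92393897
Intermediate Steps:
E(C, z) = 3 - z (E(C, z) = (z - 3)*(-1) = (-3 + z)*(-1) = 3 - z)
t(x, Q) = x*(58 + x)/(2*Q) (t(x, Q) = ((58 + x)/((2*Q)))*x = ((58 + x)*(1/(2*Q)))*x = ((58 + x)/(2*Q))*x = x*(58 + x)/(2*Q))
(t(-102, E(0, -8)) + 9829)*(-21339 + 30548) = ((½)*(-102)*(58 - 102)/(3 - 1*(-8)) + 9829)*(-21339 + 30548) = ((½)*(-102)*(-44)/(3 + 8) + 9829)*9209 = ((½)*(-102)*(-44)/11 + 9829)*9209 = ((½)*(-102)*(1/11)*(-44) + 9829)*9209 = (204 + 9829)*9209 = 10033*9209 = 92393897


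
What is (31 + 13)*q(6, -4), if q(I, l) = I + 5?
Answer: 484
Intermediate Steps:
q(I, l) = 5 + I
(31 + 13)*q(6, -4) = (31 + 13)*(5 + 6) = 44*11 = 484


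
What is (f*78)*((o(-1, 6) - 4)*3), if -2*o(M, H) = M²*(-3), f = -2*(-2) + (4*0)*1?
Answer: -2340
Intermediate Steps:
f = 4 (f = 4 + 0*1 = 4 + 0 = 4)
o(M, H) = 3*M²/2 (o(M, H) = -M²*(-3)/2 = -(-3)*M²/2 = 3*M²/2)
(f*78)*((o(-1, 6) - 4)*3) = (4*78)*(((3/2)*(-1)² - 4)*3) = 312*(((3/2)*1 - 4)*3) = 312*((3/2 - 4)*3) = 312*(-5/2*3) = 312*(-15/2) = -2340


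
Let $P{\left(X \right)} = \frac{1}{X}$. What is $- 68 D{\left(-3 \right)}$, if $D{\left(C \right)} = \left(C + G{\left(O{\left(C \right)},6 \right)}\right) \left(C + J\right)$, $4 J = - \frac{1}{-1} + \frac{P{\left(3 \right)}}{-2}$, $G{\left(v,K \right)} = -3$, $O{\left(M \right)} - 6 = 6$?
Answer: $-1139$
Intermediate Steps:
$O{\left(M \right)} = 12$ ($O{\left(M \right)} = 6 + 6 = 12$)
$J = \frac{5}{24}$ ($J = \frac{- \frac{1}{-1} + \frac{1}{3 \left(-2\right)}}{4} = \frac{\left(-1\right) \left(-1\right) + \frac{1}{3} \left(- \frac{1}{2}\right)}{4} = \frac{1 - \frac{1}{6}}{4} = \frac{1}{4} \cdot \frac{5}{6} = \frac{5}{24} \approx 0.20833$)
$D{\left(C \right)} = \left(-3 + C\right) \left(\frac{5}{24} + C\right)$ ($D{\left(C \right)} = \left(C - 3\right) \left(C + \frac{5}{24}\right) = \left(-3 + C\right) \left(\frac{5}{24} + C\right)$)
$- 68 D{\left(-3 \right)} = - 68 \left(- \frac{5}{8} + \left(-3\right)^{2} - - \frac{67}{8}\right) = - 68 \left(- \frac{5}{8} + 9 + \frac{67}{8}\right) = \left(-68\right) \frac{67}{4} = -1139$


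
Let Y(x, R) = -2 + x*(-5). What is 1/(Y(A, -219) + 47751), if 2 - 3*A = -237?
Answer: 3/142052 ≈ 2.1119e-5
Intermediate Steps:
A = 239/3 (A = 2/3 - 1/3*(-237) = 2/3 + 79 = 239/3 ≈ 79.667)
Y(x, R) = -2 - 5*x
1/(Y(A, -219) + 47751) = 1/((-2 - 5*239/3) + 47751) = 1/((-2 - 1195/3) + 47751) = 1/(-1201/3 + 47751) = 1/(142052/3) = 3/142052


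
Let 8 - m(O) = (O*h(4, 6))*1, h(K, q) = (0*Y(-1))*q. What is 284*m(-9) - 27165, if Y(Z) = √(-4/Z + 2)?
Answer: -24893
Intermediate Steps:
Y(Z) = √(2 - 4/Z)
h(K, q) = 0 (h(K, q) = (0*√(2 - 4/(-1)))*q = (0*√(2 - 4*(-1)))*q = (0*√(2 + 4))*q = (0*√6)*q = 0*q = 0)
m(O) = 8 (m(O) = 8 - O*0 = 8 - 0 = 8 - 1*0 = 8 + 0 = 8)
284*m(-9) - 27165 = 284*8 - 27165 = 2272 - 27165 = -24893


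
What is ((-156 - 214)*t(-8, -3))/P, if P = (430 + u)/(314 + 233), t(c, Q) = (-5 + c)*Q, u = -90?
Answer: -789321/34 ≈ -23215.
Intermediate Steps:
t(c, Q) = Q*(-5 + c)
P = 340/547 (P = (430 - 90)/(314 + 233) = 340/547 ≈ 0.62157)
((-156 - 214)*t(-8, -3))/P = ((-156 - 214)*(-3*(-5 - 8)))/(340/547) = -(-1110)*(-13)*(547/340) = -370*39*(547/340) = -14430*547/340 = -789321/34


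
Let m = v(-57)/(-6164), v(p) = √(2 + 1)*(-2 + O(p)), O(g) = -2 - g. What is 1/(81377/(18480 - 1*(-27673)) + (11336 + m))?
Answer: 917598117866004392080/10403510173716899154187957 + 695886436125028*√3/10403510173716899154187957 ≈ 8.8201e-5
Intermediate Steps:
v(p) = √3*(-4 - p) (v(p) = √(2 + 1)*(-2 + (-2 - p)) = √3*(-4 - p))
m = -53*√3/6164 (m = (√3*(-4 - 1*(-57)))/(-6164) = (√3*(-4 + 57))*(-1/6164) = (√3*53)*(-1/6164) = (53*√3)*(-1/6164) = -53*√3/6164 ≈ -0.014893)
1/(81377/(18480 - 1*(-27673)) + (11336 + m)) = 1/(81377/(18480 - 1*(-27673)) + (11336 - 53*√3/6164)) = 1/(81377/(18480 + 27673) + (11336 - 53*√3/6164)) = 1/(81377/46153 + (11336 - 53*√3/6164)) = 1/(523271785/46153 - 53*√3/6164)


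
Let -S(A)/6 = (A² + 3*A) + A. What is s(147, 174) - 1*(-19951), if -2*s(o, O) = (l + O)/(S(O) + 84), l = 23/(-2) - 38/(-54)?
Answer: 400232710397/20060784 ≈ 19951.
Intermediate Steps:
S(A) = -24*A - 6*A² (S(A) = -6*((A² + 3*A) + A) = -6*(A² + 4*A) = -24*A - 6*A²)
l = -583/54 (l = 23*(-½) - 38*(-1/54) = -23/2 + 19/27 = -583/54 ≈ -10.796)
s(o, O) = -(-583/54 + O)/(2*(84 - 6*O*(4 + O))) (s(o, O) = -(-583/54 + O)/(2*(-6*O*(4 + O) + 84)) = -(-583/54 + O)/(2*(84 - 6*O*(4 + O))))
s(147, 174) - 1*(-19951) = (-583 + 54*174)/(648*(-14 + 174*(4 + 174))) - 1*(-19951) = (-583 + 9396)/(648*(-14 + 174*178)) + 19951 = (1/648)*8813/(-14 + 30972) + 19951 = (1/648)*8813/30958 + 19951 = (1/648)*(1/30958)*8813 + 19951 = 8813/20060784 + 19951 = 400232710397/20060784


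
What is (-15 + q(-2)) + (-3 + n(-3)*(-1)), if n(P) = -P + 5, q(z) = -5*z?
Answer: -16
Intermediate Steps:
n(P) = 5 - P
(-15 + q(-2)) + (-3 + n(-3)*(-1)) = (-15 - 5*(-2)) + (-3 + (5 - 1*(-3))*(-1)) = (-15 + 10) + (-3 + (5 + 3)*(-1)) = -5 + (-3 + 8*(-1)) = -5 + (-3 - 8) = -5 - 11 = -16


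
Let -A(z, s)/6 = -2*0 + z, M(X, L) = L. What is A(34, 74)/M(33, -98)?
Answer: 102/49 ≈ 2.0816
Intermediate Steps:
A(z, s) = -6*z (A(z, s) = -6*(-2*0 + z) = -6*(0 + z) = -6*z)
A(34, 74)/M(33, -98) = -6*34/(-98) = -204*(-1/98) = 102/49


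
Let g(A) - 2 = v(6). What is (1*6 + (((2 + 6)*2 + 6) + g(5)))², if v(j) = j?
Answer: 1296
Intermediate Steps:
g(A) = 8 (g(A) = 2 + 6 = 8)
(1*6 + (((2 + 6)*2 + 6) + g(5)))² = (1*6 + (((2 + 6)*2 + 6) + 8))² = (6 + ((8*2 + 6) + 8))² = (6 + ((16 + 6) + 8))² = (6 + (22 + 8))² = (6 + 30)² = 36² = 1296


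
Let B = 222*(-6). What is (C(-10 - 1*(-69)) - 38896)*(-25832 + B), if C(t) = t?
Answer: 1054968268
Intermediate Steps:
B = -1332
(C(-10 - 1*(-69)) - 38896)*(-25832 + B) = ((-10 - 1*(-69)) - 38896)*(-25832 - 1332) = ((-10 + 69) - 38896)*(-27164) = (59 - 38896)*(-27164) = -38837*(-27164) = 1054968268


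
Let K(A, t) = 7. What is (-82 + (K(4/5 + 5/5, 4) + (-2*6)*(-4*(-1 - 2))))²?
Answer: 47961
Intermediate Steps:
(-82 + (K(4/5 + 5/5, 4) + (-2*6)*(-4*(-1 - 2))))² = (-82 + (7 + (-2*6)*(-4*(-1 - 2))))² = (-82 + (7 - (-48)*(-3)))² = (-82 + (7 - 12*12))² = (-82 + (7 - 144))² = (-82 - 137)² = (-219)² = 47961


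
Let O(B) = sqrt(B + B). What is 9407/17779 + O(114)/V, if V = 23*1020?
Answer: 409/773 + sqrt(57)/11730 ≈ 0.52975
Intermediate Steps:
V = 23460
O(B) = sqrt(2)*sqrt(B) (O(B) = sqrt(2*B) = sqrt(2)*sqrt(B))
9407/17779 + O(114)/V = 9407/17779 + (sqrt(2)*sqrt(114))/23460 = 9407*(1/17779) + (2*sqrt(57))*(1/23460) = 409/773 + sqrt(57)/11730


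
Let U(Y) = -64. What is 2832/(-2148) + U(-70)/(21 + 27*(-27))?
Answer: -38908/31683 ≈ -1.2280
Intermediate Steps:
2832/(-2148) + U(-70)/(21 + 27*(-27)) = 2832/(-2148) - 64/(21 + 27*(-27)) = 2832*(-1/2148) - 64/(21 - 729) = -236/179 - 64/(-708) = -236/179 - 64*(-1/708) = -236/179 + 16/177 = -38908/31683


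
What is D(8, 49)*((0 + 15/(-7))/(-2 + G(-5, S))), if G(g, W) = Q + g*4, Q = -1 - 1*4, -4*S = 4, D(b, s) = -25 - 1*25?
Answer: -250/63 ≈ -3.9683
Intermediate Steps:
D(b, s) = -50 (D(b, s) = -25 - 25 = -50)
S = -1 (S = -¼*4 = -1)
Q = -5 (Q = -1 - 4 = -5)
G(g, W) = -5 + 4*g (G(g, W) = -5 + g*4 = -5 + 4*g)
D(8, 49)*((0 + 15/(-7))/(-2 + G(-5, S))) = -50*(0 + 15/(-7))/(-2 + (-5 + 4*(-5))) = -50*(0 + 15*(-⅐))/(-2 + (-5 - 20)) = -50*(0 - 15/7)/(-2 - 25) = -(-750)/(7*(-27)) = -(-750)*(-1)/(7*27) = -50*5/63 = -250/63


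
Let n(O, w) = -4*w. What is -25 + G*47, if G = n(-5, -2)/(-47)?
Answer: -33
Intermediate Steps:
G = -8/47 (G = -4*(-2)/(-47) = 8*(-1/47) = -8/47 ≈ -0.17021)
-25 + G*47 = -25 - 8/47*47 = -25 - 8 = -33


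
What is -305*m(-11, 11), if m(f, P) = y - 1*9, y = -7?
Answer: 4880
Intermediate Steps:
m(f, P) = -16 (m(f, P) = -7 - 1*9 = -7 - 9 = -16)
-305*m(-11, 11) = -305*(-16) = 4880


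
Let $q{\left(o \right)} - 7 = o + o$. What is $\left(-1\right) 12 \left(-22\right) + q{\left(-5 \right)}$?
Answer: $261$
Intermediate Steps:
$q{\left(o \right)} = 7 + 2 o$ ($q{\left(o \right)} = 7 + \left(o + o\right) = 7 + 2 o$)
$\left(-1\right) 12 \left(-22\right) + q{\left(-5 \right)} = \left(-1\right) 12 \left(-22\right) + \left(7 + 2 \left(-5\right)\right) = \left(-12\right) \left(-22\right) + \left(7 - 10\right) = 264 - 3 = 261$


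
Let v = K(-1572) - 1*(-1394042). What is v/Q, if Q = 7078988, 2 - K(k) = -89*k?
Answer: 313534/1769747 ≈ 0.17716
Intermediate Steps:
K(k) = 2 + 89*k (K(k) = 2 - (-89)*k = 2 + 89*k)
v = 1254136 (v = (2 + 89*(-1572)) - 1*(-1394042) = (2 - 139908) + 1394042 = -139906 + 1394042 = 1254136)
v/Q = 1254136/7078988 = 1254136*(1/7078988) = 313534/1769747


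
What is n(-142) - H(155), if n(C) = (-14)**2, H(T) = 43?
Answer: 153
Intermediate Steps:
n(C) = 196
n(-142) - H(155) = 196 - 1*43 = 196 - 43 = 153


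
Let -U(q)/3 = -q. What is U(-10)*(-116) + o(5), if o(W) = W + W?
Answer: 3490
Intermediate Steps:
o(W) = 2*W
U(q) = 3*q (U(q) = -(-3)*q = 3*q)
U(-10)*(-116) + o(5) = (3*(-10))*(-116) + 2*5 = -30*(-116) + 10 = 3480 + 10 = 3490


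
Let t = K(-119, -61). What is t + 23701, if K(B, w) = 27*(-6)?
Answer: 23539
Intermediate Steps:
K(B, w) = -162
t = -162
t + 23701 = -162 + 23701 = 23539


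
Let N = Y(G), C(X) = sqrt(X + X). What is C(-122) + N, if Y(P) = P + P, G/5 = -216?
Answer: -2160 + 2*I*sqrt(61) ≈ -2160.0 + 15.62*I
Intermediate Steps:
C(X) = sqrt(2)*sqrt(X) (C(X) = sqrt(2*X) = sqrt(2)*sqrt(X))
G = -1080 (G = 5*(-216) = -1080)
Y(P) = 2*P
N = -2160 (N = 2*(-1080) = -2160)
C(-122) + N = sqrt(2)*sqrt(-122) - 2160 = sqrt(2)*(I*sqrt(122)) - 2160 = 2*I*sqrt(61) - 2160 = -2160 + 2*I*sqrt(61)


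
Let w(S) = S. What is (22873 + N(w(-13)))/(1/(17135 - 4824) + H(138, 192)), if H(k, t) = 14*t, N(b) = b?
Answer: 281429460/33091969 ≈ 8.5045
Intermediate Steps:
(22873 + N(w(-13)))/(1/(17135 - 4824) + H(138, 192)) = (22873 - 13)/(1/(17135 - 4824) + 14*192) = 22860/(1/12311 + 2688) = 22860/(33091969/12311) = 22860*(12311/33091969) = 281429460/33091969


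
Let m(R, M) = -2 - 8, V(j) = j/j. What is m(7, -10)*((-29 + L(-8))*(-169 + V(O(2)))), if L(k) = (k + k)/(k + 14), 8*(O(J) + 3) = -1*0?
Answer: -53200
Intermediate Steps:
O(J) = -3 (O(J) = -3 + (-1*0)/8 = -3 + (⅛)*0 = -3 + 0 = -3)
V(j) = 1
m(R, M) = -10
L(k) = 2*k/(14 + k) (L(k) = (2*k)/(14 + k) = 2*k/(14 + k))
m(7, -10)*((-29 + L(-8))*(-169 + V(O(2)))) = -10*(-29 + 2*(-8)/(14 - 8))*(-169 + 1) = -10*(-29 + 2*(-8)/6)*(-168) = -10*(-29 + 2*(-8)*(⅙))*(-168) = -10*(-29 - 8/3)*(-168) = -(-950)*(-168)/3 = -10*5320 = -53200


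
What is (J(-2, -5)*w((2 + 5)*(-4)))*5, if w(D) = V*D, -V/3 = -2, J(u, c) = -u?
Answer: -1680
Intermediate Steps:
V = 6 (V = -3*(-2) = 6)
w(D) = 6*D
(J(-2, -5)*w((2 + 5)*(-4)))*5 = ((-1*(-2))*(6*((2 + 5)*(-4))))*5 = (2*(6*(7*(-4))))*5 = (2*(6*(-28)))*5 = (2*(-168))*5 = -336*5 = -1680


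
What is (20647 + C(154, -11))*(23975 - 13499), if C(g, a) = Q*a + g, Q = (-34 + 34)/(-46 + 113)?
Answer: 217911276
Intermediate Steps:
Q = 0 (Q = 0/67 = 0*(1/67) = 0)
C(g, a) = g (C(g, a) = 0*a + g = 0 + g = g)
(20647 + C(154, -11))*(23975 - 13499) = (20647 + 154)*(23975 - 13499) = 20801*10476 = 217911276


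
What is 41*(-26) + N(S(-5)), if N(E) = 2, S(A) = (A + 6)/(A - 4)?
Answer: -1064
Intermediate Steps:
S(A) = (6 + A)/(-4 + A)
41*(-26) + N(S(-5)) = 41*(-26) + 2 = -1066 + 2 = -1064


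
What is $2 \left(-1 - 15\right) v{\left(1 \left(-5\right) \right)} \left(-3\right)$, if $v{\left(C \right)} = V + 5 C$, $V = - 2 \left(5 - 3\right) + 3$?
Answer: $-2496$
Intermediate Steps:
$V = -1$ ($V = \left(-2\right) 2 + 3 = -4 + 3 = -1$)
$v{\left(C \right)} = -1 + 5 C$
$2 \left(-1 - 15\right) v{\left(1 \left(-5\right) \right)} \left(-3\right) = 2 \left(-1 - 15\right) \left(-1 + 5 \cdot 1 \left(-5\right)\right) \left(-3\right) = 2 \left(-1 - 15\right) \left(-1 + 5 \left(-5\right)\right) \left(-3\right) = 2 \left(-16\right) \left(-1 - 25\right) \left(-3\right) = \left(-32\right) \left(-26\right) \left(-3\right) = 832 \left(-3\right) = -2496$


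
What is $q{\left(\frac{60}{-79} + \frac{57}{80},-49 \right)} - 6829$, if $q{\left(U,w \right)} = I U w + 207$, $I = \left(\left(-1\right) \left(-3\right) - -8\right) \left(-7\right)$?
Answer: $- \frac{42971621}{6320} \approx -6799.3$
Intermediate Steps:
$I = -77$ ($I = \left(3 + 8\right) \left(-7\right) = 11 \left(-7\right) = -77$)
$q{\left(U,w \right)} = 207 - 77 U w$ ($q{\left(U,w \right)} = - 77 U w + 207 = 207 - 77 U w$)
$q{\left(\frac{60}{-79} + \frac{57}{80},-49 \right)} - 6829 = \left(207 - 77 \left(\frac{60}{-79} + \frac{57}{80}\right) \left(-49\right)\right) - 6829 = \left(207 - 77 \left(60 \left(- \frac{1}{79}\right) + 57 \cdot \frac{1}{80}\right) \left(-49\right)\right) - 6829 = \left(207 - 77 \left(- \frac{60}{79} + \frac{57}{80}\right) \left(-49\right)\right) - 6829 = \left(207 - \left(- \frac{22869}{6320}\right) \left(-49\right)\right) - 6829 = \left(207 - \frac{1120581}{6320}\right) - 6829 = \frac{187659}{6320} - 6829 = - \frac{42971621}{6320}$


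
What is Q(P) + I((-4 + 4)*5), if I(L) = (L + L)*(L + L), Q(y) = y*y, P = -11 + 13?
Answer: 4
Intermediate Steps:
P = 2
Q(y) = y**2
I(L) = 4*L**2 (I(L) = (2*L)*(2*L) = 4*L**2)
Q(P) + I((-4 + 4)*5) = 2**2 + 4*((-4 + 4)*5)**2 = 4 + 4*(0*5)**2 = 4 + 4*0**2 = 4 + 4*0 = 4 + 0 = 4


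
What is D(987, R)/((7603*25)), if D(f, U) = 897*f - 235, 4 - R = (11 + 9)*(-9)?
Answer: 885104/190075 ≈ 4.6566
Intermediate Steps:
R = 184 (R = 4 - (11 + 9)*(-9) = 4 - 20*(-9) = 4 - 1*(-180) = 4 + 180 = 184)
D(f, U) = -235 + 897*f
D(987, R)/((7603*25)) = (-235 + 897*987)/((7603*25)) = (-235 + 885339)/190075 = 885104*(1/190075) = 885104/190075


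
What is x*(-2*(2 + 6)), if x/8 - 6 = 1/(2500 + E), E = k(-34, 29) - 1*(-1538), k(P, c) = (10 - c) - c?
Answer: -1532224/1995 ≈ -768.03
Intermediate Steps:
k(P, c) = 10 - 2*c
E = 1490 (E = (10 - 2*29) - 1*(-1538) = (10 - 58) + 1538 = -48 + 1538 = 1490)
x = 95764/1995 (x = 48 + 8/(2500 + 1490) = 48 + 8/3990 = 48 + 8*(1/3990) = 48 + 4/1995 = 95764/1995 ≈ 48.002)
x*(-2*(2 + 6)) = 95764*(-2*(2 + 6))/1995 = 95764*(-2*8)/1995 = (95764/1995)*(-16) = -1532224/1995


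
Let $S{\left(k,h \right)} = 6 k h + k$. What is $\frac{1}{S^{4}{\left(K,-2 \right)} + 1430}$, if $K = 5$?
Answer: $\frac{1}{9152055} \approx 1.0927 \cdot 10^{-7}$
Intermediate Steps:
$S{\left(k,h \right)} = k + 6 h k$ ($S{\left(k,h \right)} = 6 h k + k = k + 6 h k$)
$\frac{1}{S^{4}{\left(K,-2 \right)} + 1430} = \frac{1}{\left(5 \left(1 + 6 \left(-2\right)\right)\right)^{4} + 1430} = \frac{1}{\left(5 \left(1 - 12\right)\right)^{4} + 1430} = \frac{1}{\left(5 \left(-11\right)\right)^{4} + 1430} = \frac{1}{\left(-55\right)^{4} + 1430} = \frac{1}{9150625 + 1430} = \frac{1}{9152055}$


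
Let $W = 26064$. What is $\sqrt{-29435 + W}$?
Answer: $i \sqrt{3371} \approx 58.06 i$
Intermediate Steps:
$\sqrt{-29435 + W} = \sqrt{-29435 + 26064} = \sqrt{-3371} = i \sqrt{3371}$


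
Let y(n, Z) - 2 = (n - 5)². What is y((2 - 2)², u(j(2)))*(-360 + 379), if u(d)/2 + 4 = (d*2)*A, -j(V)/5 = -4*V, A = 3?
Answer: 513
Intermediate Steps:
j(V) = 20*V (j(V) = -(-20)*V = 20*V)
u(d) = -8 + 12*d (u(d) = -8 + 2*((d*2)*3) = -8 + 2*((2*d)*3) = -8 + 2*(6*d) = -8 + 12*d)
y(n, Z) = 2 + (-5 + n)² (y(n, Z) = 2 + (n - 5)² = 2 + (-5 + n)²)
y((2 - 2)², u(j(2)))*(-360 + 379) = (2 + (-5 + (2 - 2)²)²)*(-360 + 379) = (2 + (-5 + 0²)²)*19 = (2 + (-5 + 0)²)*19 = (2 + (-5)²)*19 = (2 + 25)*19 = 27*19 = 513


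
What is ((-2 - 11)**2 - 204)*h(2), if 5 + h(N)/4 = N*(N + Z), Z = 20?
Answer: -5460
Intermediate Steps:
h(N) = -20 + 4*N*(20 + N) (h(N) = -20 + 4*(N*(N + 20)) = -20 + 4*(N*(20 + N)) = -20 + 4*N*(20 + N))
((-2 - 11)**2 - 204)*h(2) = ((-2 - 11)**2 - 204)*(-20 + 4*2**2 + 80*2) = ((-13)**2 - 204)*(-20 + 4*4 + 160) = (169 - 204)*(-20 + 16 + 160) = -35*156 = -5460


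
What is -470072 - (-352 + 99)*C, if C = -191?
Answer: -518395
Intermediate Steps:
-470072 - (-352 + 99)*C = -470072 - (-352 + 99)*(-191) = -470072 - (-253)*(-191) = -470072 - 1*48323 = -470072 - 48323 = -518395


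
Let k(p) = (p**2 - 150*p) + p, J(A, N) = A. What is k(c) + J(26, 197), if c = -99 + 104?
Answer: -694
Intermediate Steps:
c = 5
k(p) = p**2 - 149*p
k(c) + J(26, 197) = 5*(-149 + 5) + 26 = 5*(-144) + 26 = -720 + 26 = -694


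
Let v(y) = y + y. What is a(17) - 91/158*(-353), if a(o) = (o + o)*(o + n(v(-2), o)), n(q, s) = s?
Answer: 214771/158 ≈ 1359.3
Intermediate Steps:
v(y) = 2*y
a(o) = 4*o**2 (a(o) = (o + o)*(o + o) = (2*o)*(2*o) = 4*o**2)
a(17) - 91/158*(-353) = 4*17**2 - 91/158*(-353) = 4*289 - 91*1/158*(-353) = 1156 - 91/158*(-353) = 1156 + 32123/158 = 214771/158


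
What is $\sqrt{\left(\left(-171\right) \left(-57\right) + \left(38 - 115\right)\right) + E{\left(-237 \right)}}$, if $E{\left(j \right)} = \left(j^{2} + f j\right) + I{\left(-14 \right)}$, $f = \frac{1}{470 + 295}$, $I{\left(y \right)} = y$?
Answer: $\frac{4 \sqrt{267515655}}{255} \approx 256.56$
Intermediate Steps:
$f = \frac{1}{765} \approx 0.0013072$
$E{\left(j \right)} = -14 + j^{2} + \frac{j}{765}$ ($E{\left(j \right)} = \left(j^{2} + \frac{j}{765}\right) - 14 = -14 + j^{2} + \frac{j}{765}$)
$\sqrt{\left(\left(-171\right) \left(-57\right) + \left(38 - 115\right)\right) + E{\left(-237 \right)}} = \sqrt{\left(\left(-171\right) \left(-57\right) + \left(38 - 115\right)\right) + \left(-14 + \left(-237\right)^{2} + \frac{1}{765} \left(-237\right)\right)} = \sqrt{\left(9747 - 77\right) - - \frac{14319446}{255}} = \sqrt{9670 + \frac{14319446}{255}} = \sqrt{\frac{16785296}{255}} = \frac{4 \sqrt{267515655}}{255}$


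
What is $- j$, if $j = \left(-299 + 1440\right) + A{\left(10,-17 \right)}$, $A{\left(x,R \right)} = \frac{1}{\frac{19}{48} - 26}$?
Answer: $- \frac{1402241}{1229} \approx -1141.0$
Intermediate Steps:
$A{\left(x,R \right)} = - \frac{48}{1229}$ ($A{\left(x,R \right)} = \frac{1}{19 \cdot \frac{1}{48} - 26} = \frac{1}{\frac{19}{48} - 26} = \frac{1}{- \frac{1229}{48}} = - \frac{48}{1229}$)
$j = \frac{1402241}{1229}$ ($j = \left(-299 + 1440\right) - \frac{48}{1229} = 1141 - \frac{48}{1229} = \frac{1402241}{1229} \approx 1141.0$)
$- j = \left(-1\right) \frac{1402241}{1229} = - \frac{1402241}{1229}$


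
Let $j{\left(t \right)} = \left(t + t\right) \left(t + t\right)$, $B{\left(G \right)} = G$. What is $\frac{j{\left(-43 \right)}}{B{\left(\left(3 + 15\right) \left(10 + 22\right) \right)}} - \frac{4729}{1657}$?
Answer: $\frac{2382817}{238608} \approx 9.9863$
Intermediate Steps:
$j{\left(t \right)} = 4 t^{2}$ ($j{\left(t \right)} = 2 t 2 t = 4 t^{2}$)
$\frac{j{\left(-43 \right)}}{B{\left(\left(3 + 15\right) \left(10 + 22\right) \right)}} - \frac{4729}{1657} = \frac{4 \left(-43\right)^{2}}{\left(3 + 15\right) \left(10 + 22\right)} - \frac{4729}{1657} = \frac{4 \cdot 1849}{18 \cdot 32} - \frac{4729}{1657} = \frac{7396}{576} - \frac{4729}{1657} = 7396 \cdot \frac{1}{576} - \frac{4729}{1657} = \frac{1849}{144} - \frac{4729}{1657} = \frac{2382817}{238608}$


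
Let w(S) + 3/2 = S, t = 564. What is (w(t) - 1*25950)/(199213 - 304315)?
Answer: 16925/70068 ≈ 0.24155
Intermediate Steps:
w(S) = -3/2 + S
(w(t) - 1*25950)/(199213 - 304315) = ((-3/2 + 564) - 1*25950)/(199213 - 304315) = (1125/2 - 25950)/(-105102) = -50775/2*(-1/105102) = 16925/70068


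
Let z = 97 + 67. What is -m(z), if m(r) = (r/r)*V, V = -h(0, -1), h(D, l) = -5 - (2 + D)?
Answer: -7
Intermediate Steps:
h(D, l) = -7 - D (h(D, l) = -5 + (-2 - D) = -7 - D)
V = 7 (V = -(-7 - 1*0) = -(-7 + 0) = -1*(-7) = 7)
z = 164
m(r) = 7 (m(r) = (r/r)*7 = 1*7 = 7)
-m(z) = -1*7 = -7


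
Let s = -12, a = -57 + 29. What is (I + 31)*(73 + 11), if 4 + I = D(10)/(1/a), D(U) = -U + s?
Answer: 54012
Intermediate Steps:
a = -28
D(U) = -12 - U (D(U) = -U - 12 = -12 - U)
I = 612 (I = -4 + (-12 - 1*10)/(1/(-28)) = -4 + (-12 - 10)/(-1/28) = -4 - 22*(-28) = -4 + 616 = 612)
(I + 31)*(73 + 11) = (612 + 31)*(73 + 11) = 643*84 = 54012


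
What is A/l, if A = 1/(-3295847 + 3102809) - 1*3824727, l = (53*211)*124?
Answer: -738317650627/267684250296 ≈ -2.7582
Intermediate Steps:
l = 1386692 (l = 11183*124 = 1386692)
A = -738317650627/193038 (A = 1/(-193038) - 3824727 = -1/193038 - 3824727 = -738317650627/193038 ≈ -3.8247e+6)
A/l = -738317650627/193038/1386692 = -738317650627/193038*1/1386692 = -738317650627/267684250296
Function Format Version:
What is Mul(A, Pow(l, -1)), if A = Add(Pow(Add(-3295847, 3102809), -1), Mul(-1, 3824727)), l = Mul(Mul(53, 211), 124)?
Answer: Rational(-738317650627, 267684250296) ≈ -2.7582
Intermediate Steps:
l = 1386692 (l = Mul(11183, 124) = 1386692)
A = Rational(-738317650627, 193038) (A = Add(Pow(-193038, -1), -3824727) = Add(Rational(-1, 193038), -3824727) = Rational(-738317650627, 193038) ≈ -3.8247e+6)
Mul(A, Pow(l, -1)) = Mul(Rational(-738317650627, 193038), Pow(1386692, -1)) = Mul(Rational(-738317650627, 193038), Rational(1, 1386692)) = Rational(-738317650627, 267684250296)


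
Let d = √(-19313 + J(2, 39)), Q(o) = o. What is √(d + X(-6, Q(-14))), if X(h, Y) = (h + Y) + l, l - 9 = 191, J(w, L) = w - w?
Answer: √(180 + I*√19313) ≈ 14.272 + 4.8685*I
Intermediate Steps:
J(w, L) = 0
l = 200 (l = 9 + 191 = 200)
X(h, Y) = 200 + Y + h (X(h, Y) = (h + Y) + 200 = (Y + h) + 200 = 200 + Y + h)
d = I*√19313 (d = √(-19313 + 0) = √(-19313) = I*√19313 ≈ 138.97*I)
√(d + X(-6, Q(-14))) = √(I*√19313 + (200 - 14 - 6)) = √(I*√19313 + 180) = √(180 + I*√19313)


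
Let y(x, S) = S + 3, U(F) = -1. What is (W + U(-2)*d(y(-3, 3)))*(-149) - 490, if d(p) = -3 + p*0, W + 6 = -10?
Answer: 1447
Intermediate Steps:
W = -16 (W = -6 - 10 = -16)
y(x, S) = 3 + S
d(p) = -3 (d(p) = -3 + 0 = -3)
(W + U(-2)*d(y(-3, 3)))*(-149) - 490 = (-16 - 1*(-3))*(-149) - 490 = (-16 + 3)*(-149) - 490 = -13*(-149) - 490 = 1937 - 490 = 1447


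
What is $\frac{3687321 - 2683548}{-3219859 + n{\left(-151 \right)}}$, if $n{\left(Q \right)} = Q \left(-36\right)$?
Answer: $- \frac{1003773}{3214423} \approx -0.31227$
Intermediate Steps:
$n{\left(Q \right)} = - 36 Q$
$\frac{3687321 - 2683548}{-3219859 + n{\left(-151 \right)}} = \frac{3687321 - 2683548}{-3219859 - -5436} = \frac{1003773}{-3219859 + 5436} = \frac{1003773}{-3214423} = 1003773 \left(- \frac{1}{3214423}\right) = - \frac{1003773}{3214423}$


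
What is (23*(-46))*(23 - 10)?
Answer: -13754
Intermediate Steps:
(23*(-46))*(23 - 10) = -1058*13 = -13754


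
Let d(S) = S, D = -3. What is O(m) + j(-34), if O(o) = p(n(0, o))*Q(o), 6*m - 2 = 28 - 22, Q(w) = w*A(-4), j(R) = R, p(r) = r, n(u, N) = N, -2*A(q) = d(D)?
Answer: -94/3 ≈ -31.333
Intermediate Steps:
A(q) = 3/2 (A(q) = -1/2*(-3) = 3/2)
Q(w) = 3*w/2 (Q(w) = w*(3/2) = 3*w/2)
m = 4/3 (m = 1/3 + (28 - 22)/6 = 1/3 + (1/6)*6 = 1/3 + 1 = 4/3 ≈ 1.3333)
O(o) = 3*o**2/2 (O(o) = o*(3*o/2) = 3*o**2/2)
O(m) + j(-34) = 3*(4/3)**2/2 - 34 = (3/2)*(16/9) - 34 = 8/3 - 34 = -94/3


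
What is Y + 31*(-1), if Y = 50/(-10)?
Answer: -36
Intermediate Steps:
Y = -5 (Y = 50*(-⅒) = -5)
Y + 31*(-1) = -5 + 31*(-1) = -5 - 31 = -36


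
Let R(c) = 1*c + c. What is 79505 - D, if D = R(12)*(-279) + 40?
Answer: 86161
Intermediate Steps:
R(c) = 2*c (R(c) = c + c = 2*c)
D = -6656 (D = (2*12)*(-279) + 40 = 24*(-279) + 40 = -6696 + 40 = -6656)
79505 - D = 79505 - 1*(-6656) = 79505 + 6656 = 86161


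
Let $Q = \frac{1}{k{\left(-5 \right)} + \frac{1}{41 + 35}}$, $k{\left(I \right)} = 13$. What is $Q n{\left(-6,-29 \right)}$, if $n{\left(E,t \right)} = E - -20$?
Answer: $\frac{1064}{989} \approx 1.0758$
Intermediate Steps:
$n{\left(E,t \right)} = 20 + E$ ($n{\left(E,t \right)} = E + 20 = 20 + E$)
$Q = \frac{76}{989}$ ($Q = \frac{1}{13 + \frac{1}{41 + 35}} = \frac{1}{13 + \frac{1}{76}} = \frac{1}{\frac{989}{76}} = \frac{76}{989} \approx 0.076845$)
$Q n{\left(-6,-29 \right)} = \frac{76 \left(20 - 6\right)}{989} = \frac{76}{989} \cdot 14 = \frac{1064}{989}$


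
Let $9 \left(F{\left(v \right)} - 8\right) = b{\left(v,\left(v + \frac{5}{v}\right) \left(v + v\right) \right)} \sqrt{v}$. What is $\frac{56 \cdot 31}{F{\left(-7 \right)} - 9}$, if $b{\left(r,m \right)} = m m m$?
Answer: $- \frac{1736}{137137287169} - \frac{242984448 i \sqrt{7}}{137137287169} \approx -1.2659 \cdot 10^{-8} - 0.0046878 i$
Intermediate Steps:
$b{\left(r,m \right)} = m^{3}$ ($b{\left(r,m \right)} = m^{2} m = m^{3}$)
$F{\left(v \right)} = 8 + \frac{8 v^{\frac{7}{2}} \left(v + \frac{5}{v}\right)^{3}}{9}$ ($F{\left(v \right)} = 8 + \frac{\left(\left(v + \frac{5}{v}\right) \left(v + v\right)\right)^{3} \sqrt{v}}{9} = 8 + \frac{\left(\left(v + \frac{5}{v}\right) 2 v\right)^{3} \sqrt{v}}{9} = 8 + \frac{\left(2 v \left(v + \frac{5}{v}\right)\right)^{3} \sqrt{v}}{9} = 8 + \frac{8 v^{3} \left(v + \frac{5}{v}\right)^{3} \sqrt{v}}{9} = 8 + \frac{8 v^{\frac{7}{2}} \left(v + \frac{5}{v}\right)^{3}}{9}$)
$\frac{56 \cdot 31}{F{\left(-7 \right)} - 9} = \frac{56 \cdot 31}{\left(8 + \frac{8 \sqrt{-7} \left(5 + \left(-7\right)^{2}\right)^{3}}{9}\right) - 9} = \frac{1736}{\left(8 + \frac{8 i \sqrt{7} \left(5 + 49\right)^{3}}{9}\right) - 9} = \frac{1736}{\left(8 + \frac{8 i \sqrt{7} \cdot 54^{3}}{9}\right) - 9} = \frac{1736}{\left(8 + \frac{8}{9} i \sqrt{7} \cdot 157464\right) - 9} = \frac{1736}{\left(8 + 139968 i \sqrt{7}\right) - 9} = \frac{1736}{-1 + 139968 i \sqrt{7}}$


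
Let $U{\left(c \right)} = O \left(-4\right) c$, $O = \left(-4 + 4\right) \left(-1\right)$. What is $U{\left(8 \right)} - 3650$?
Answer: $-3650$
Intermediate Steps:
$O = 0$ ($O = 0 \left(-1\right) = 0$)
$U{\left(c \right)} = 0$ ($U{\left(c \right)} = 0 \left(-4\right) c = 0 c = 0$)
$U{\left(8 \right)} - 3650 = 0 - 3650 = -3650$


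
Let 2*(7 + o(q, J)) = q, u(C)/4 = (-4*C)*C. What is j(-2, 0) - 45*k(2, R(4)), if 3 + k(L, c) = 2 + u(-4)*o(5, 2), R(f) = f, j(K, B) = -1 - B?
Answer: -51796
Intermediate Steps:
u(C) = -16*C² (u(C) = 4*((-4*C)*C) = 4*(-4*C²) = -16*C²)
o(q, J) = -7 + q/2
k(L, c) = 1151 (k(L, c) = -3 + (2 + (-16*(-4)²)*(-7 + (½)*5)) = -3 + (2 + (-16*16)*(-7 + 5/2)) = -3 + (2 - 256*(-9/2)) = -3 + (2 + 1152) = -3 + 1154 = 1151)
j(-2, 0) - 45*k(2, R(4)) = (-1 - 1*0) - 45*1151 = (-1 + 0) - 51795 = -1 - 51795 = -51796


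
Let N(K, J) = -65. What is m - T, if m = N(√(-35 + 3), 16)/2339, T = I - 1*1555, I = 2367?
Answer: -1899333/2339 ≈ -812.03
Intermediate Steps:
T = 812 (T = 2367 - 1*1555 = 2367 - 1555 = 812)
m = -65/2339 ≈ -0.027790
m - T = -65/2339 - 1*812 = -65/2339 - 812 = -1899333/2339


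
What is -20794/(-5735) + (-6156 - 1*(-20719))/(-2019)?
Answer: -1122587/312945 ≈ -3.5872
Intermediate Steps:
-20794/(-5735) + (-6156 - 1*(-20719))/(-2019) = -20794*(-1/5735) + (-6156 + 20719)*(-1/2019) = 562/155 + 14563*(-1/2019) = 562/155 - 14563/2019 = -1122587/312945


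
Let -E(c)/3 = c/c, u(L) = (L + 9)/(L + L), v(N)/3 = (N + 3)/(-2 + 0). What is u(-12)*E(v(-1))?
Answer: -3/8 ≈ -0.37500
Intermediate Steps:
v(N) = -9/2 - 3*N/2 (v(N) = 3*((N + 3)/(-2 + 0)) = 3*((3 + N)/(-2)) = 3*((3 + N)*(-½)) = 3*(-3/2 - N/2) = -9/2 - 3*N/2)
u(L) = (9 + L)/(2*L) (u(L) = (9 + L)/((2*L)) = (9 + L)*(1/(2*L)) = (9 + L)/(2*L))
E(c) = -3 (E(c) = -3*c/c = -3*1 = -3)
u(-12)*E(v(-1)) = ((½)*(9 - 12)/(-12))*(-3) = ((½)*(-1/12)*(-3))*(-3) = (⅛)*(-3) = -3/8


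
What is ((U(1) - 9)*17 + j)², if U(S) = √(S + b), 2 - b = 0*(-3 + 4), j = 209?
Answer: 4003 + 1904*√3 ≈ 7300.8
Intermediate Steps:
b = 2 (b = 2 - 0*(-3 + 4) = 2 - 0 = 2 - 1*0 = 2 + 0 = 2)
U(S) = √(2 + S) (U(S) = √(S + 2) = √(2 + S))
((U(1) - 9)*17 + j)² = ((√(2 + 1) - 9)*17 + 209)² = ((√3 - 9)*17 + 209)² = ((-9 + √3)*17 + 209)² = ((-153 + 17*√3) + 209)² = (56 + 17*√3)²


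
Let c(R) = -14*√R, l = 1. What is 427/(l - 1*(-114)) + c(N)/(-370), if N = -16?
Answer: 427/115 + 28*I/185 ≈ 3.713 + 0.15135*I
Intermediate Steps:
427/(l - 1*(-114)) + c(N)/(-370) = 427/(1 - 1*(-114)) - 56*I/(-370) = 427/(1 + 114) - 56*I*(-1/370) = 427/115 - 56*I*(-1/370) = 427*(1/115) + 28*I/185 = 427/115 + 28*I/185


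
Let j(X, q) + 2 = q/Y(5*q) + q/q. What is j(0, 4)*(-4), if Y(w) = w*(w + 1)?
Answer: 416/105 ≈ 3.9619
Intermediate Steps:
Y(w) = w*(1 + w)
j(X, q) = -1 + 1/(5*(1 + 5*q)) (j(X, q) = -2 + (q/(((5*q)*(1 + 5*q))) + q/q) = -2 + (q/((5*q*(1 + 5*q))) + 1) = -2 + (q*(1/(5*q*(1 + 5*q))) + 1) = -2 + (1/(5*(1 + 5*q)) + 1) = -2 + (1 + 1/(5*(1 + 5*q))) = -1 + 1/(5*(1 + 5*q)))
j(0, 4)*(-4) = ((-4 - 25*4)/(5*(1 + 5*4)))*(-4) = ((-4 - 100)/(5*(1 + 20)))*(-4) = ((⅕)*(-104)/21)*(-4) = ((⅕)*(1/21)*(-104))*(-4) = -104/105*(-4) = 416/105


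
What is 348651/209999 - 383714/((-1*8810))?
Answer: 41825585798/925045595 ≈ 45.215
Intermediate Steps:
348651/209999 - 383714/((-1*8810)) = 348651*(1/209999) - 383714/(-8810) = 348651/209999 - 383714*(-1/8810) = 348651/209999 + 191857/4405 = 41825585798/925045595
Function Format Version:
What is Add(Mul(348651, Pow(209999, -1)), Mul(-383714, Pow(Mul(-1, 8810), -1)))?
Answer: Rational(41825585798, 925045595) ≈ 45.215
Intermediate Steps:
Add(Mul(348651, Pow(209999, -1)), Mul(-383714, Pow(Mul(-1, 8810), -1))) = Add(Mul(348651, Rational(1, 209999)), Mul(-383714, Pow(-8810, -1))) = Add(Rational(348651, 209999), Mul(-383714, Rational(-1, 8810))) = Add(Rational(348651, 209999), Rational(191857, 4405)) = Rational(41825585798, 925045595)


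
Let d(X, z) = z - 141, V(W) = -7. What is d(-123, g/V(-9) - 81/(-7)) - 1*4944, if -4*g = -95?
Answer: -142151/28 ≈ -5076.8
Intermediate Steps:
g = 95/4 (g = -¼*(-95) = 95/4 ≈ 23.750)
d(X, z) = -141 + z
d(-123, g/V(-9) - 81/(-7)) - 1*4944 = (-141 + ((95/4)/(-7) - 81/(-7))) - 1*4944 = (-141 + ((95/4)*(-⅐) - 81*(-⅐))) - 4944 = (-141 + (-95/28 + 81/7)) - 4944 = (-141 + 229/28) - 4944 = -3719/28 - 4944 = -142151/28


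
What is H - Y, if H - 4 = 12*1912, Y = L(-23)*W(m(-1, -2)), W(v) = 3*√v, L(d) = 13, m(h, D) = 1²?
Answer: 22909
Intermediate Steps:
m(h, D) = 1
Y = 39 (Y = 13*(3*√1) = 13*(3*1) = 13*3 = 39)
H = 22948 (H = 4 + 12*1912 = 4 + 22944 = 22948)
H - Y = 22948 - 1*39 = 22948 - 39 = 22909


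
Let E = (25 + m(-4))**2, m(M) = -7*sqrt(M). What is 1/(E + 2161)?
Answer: 37/102830 + I/10283 ≈ 0.00035982 + 9.7248e-5*I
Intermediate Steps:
E = (25 - 14*I)**2 ≈ 429.0 - 700.0*I
1/(E + 2161) = 1/((429 - 700*I) + 2161) = 1/(2590 - 700*I) = (2590 + 700*I)/7198100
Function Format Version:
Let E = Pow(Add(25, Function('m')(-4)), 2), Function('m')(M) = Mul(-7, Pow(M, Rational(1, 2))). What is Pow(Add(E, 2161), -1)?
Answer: Add(Rational(37, 102830), Mul(Rational(1, 10283), I)) ≈ Add(0.00035982, Mul(9.7248e-5, I))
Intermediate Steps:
E = Pow(Add(25, Mul(-14, I)), 2) (E = Pow(Add(25, Mul(-7, Pow(-4, Rational(1, 2)))), 2) = Pow(Add(25, Mul(-7, Mul(2, I))), 2) = Pow(Add(25, Mul(-14, I)), 2) ≈ Add(429.00, Mul(-700.00, I)))
Pow(Add(E, 2161), -1) = Pow(Add(Add(429, Mul(-700, I)), 2161), -1) = Pow(Add(2590, Mul(-700, I)), -1) = Mul(Rational(1, 7198100), Add(2590, Mul(700, I)))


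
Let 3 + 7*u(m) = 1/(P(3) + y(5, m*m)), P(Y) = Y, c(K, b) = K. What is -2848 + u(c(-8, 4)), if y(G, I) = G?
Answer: -159511/56 ≈ -2848.4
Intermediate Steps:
u(m) = -23/56 (u(m) = -3/7 + 1/(7*(3 + 5)) = -3/7 + (1/7)/8 = -3/7 + (1/7)*(1/8) = -3/7 + 1/56 = -23/56)
-2848 + u(c(-8, 4)) = -2848 - 23/56 = -159511/56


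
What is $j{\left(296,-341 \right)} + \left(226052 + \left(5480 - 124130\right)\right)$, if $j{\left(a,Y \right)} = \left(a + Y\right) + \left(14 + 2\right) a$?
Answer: $112093$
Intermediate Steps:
$j{\left(a,Y \right)} = Y + 17 a$ ($j{\left(a,Y \right)} = \left(Y + a\right) + 16 a = Y + 17 a$)
$j{\left(296,-341 \right)} + \left(226052 + \left(5480 - 124130\right)\right) = \left(-341 + 17 \cdot 296\right) + \left(226052 + \left(5480 - 124130\right)\right) = \left(-341 + 5032\right) + \left(226052 - 118650\right) = 4691 + 107402 = 112093$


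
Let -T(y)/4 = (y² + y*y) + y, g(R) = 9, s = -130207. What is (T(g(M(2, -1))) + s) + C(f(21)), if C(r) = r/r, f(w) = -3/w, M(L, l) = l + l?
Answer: -130890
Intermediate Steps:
M(L, l) = 2*l
T(y) = -8*y² - 4*y (T(y) = -4*((y² + y*y) + y) = -4*((y² + y²) + y) = -4*(2*y² + y) = -4*(y + 2*y²) = -8*y² - 4*y)
C(r) = 1
(T(g(M(2, -1))) + s) + C(f(21)) = (-4*9*(1 + 2*9) - 130207) + 1 = (-4*9*(1 + 18) - 130207) + 1 = (-4*9*19 - 130207) + 1 = (-684 - 130207) + 1 = -130891 + 1 = -130890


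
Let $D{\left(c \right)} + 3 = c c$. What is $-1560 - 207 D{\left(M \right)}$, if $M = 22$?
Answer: $-101127$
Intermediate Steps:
$D{\left(c \right)} = -3 + c^{2}$ ($D{\left(c \right)} = -3 + c c = -3 + c^{2}$)
$-1560 - 207 D{\left(M \right)} = -1560 - 207 \left(-3 + 22^{2}\right) = -1560 - 207 \left(-3 + 484\right) = -1560 - 99567 = -101127$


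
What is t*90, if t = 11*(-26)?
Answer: -25740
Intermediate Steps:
t = -286
t*90 = -286*90 = -25740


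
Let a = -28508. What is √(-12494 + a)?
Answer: I*√41002 ≈ 202.49*I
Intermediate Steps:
√(-12494 + a) = √(-12494 - 28508) = √(-41002) = I*√41002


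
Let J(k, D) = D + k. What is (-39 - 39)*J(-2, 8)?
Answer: -468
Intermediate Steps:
(-39 - 39)*J(-2, 8) = (-39 - 39)*(8 - 2) = -78*6 = -468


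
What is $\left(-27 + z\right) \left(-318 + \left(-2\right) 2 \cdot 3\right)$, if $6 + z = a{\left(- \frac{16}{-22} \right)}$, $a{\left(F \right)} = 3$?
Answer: $9900$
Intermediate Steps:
$z = -3$ ($z = -6 + 3 = -3$)
$\left(-27 + z\right) \left(-318 + \left(-2\right) 2 \cdot 3\right) = \left(-27 - 3\right) \left(-318 + \left(-2\right) 2 \cdot 3\right) = - 30 \left(-318 - 12\right) = \left(-30\right) \left(-330\right) = 9900$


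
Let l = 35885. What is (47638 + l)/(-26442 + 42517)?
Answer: 83523/16075 ≈ 5.1958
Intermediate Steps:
(47638 + l)/(-26442 + 42517) = (47638 + 35885)/(-26442 + 42517) = 83523/16075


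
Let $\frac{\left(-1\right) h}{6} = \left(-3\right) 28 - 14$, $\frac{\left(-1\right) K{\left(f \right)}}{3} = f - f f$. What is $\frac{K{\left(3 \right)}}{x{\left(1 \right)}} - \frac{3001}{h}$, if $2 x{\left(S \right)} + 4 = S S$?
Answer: $- \frac{10057}{588} \approx -17.104$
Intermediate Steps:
$K{\left(f \right)} = - 3 f + 3 f^{2}$ ($K{\left(f \right)} = - 3 \left(f - f f\right) = - 3 \left(f - f^{2}\right) = - 3 f + 3 f^{2}$)
$h = 588$ ($h = - 6 \left(\left(-3\right) 28 - 14\right) = - 6 \left(-84 - 14\right) = \left(-6\right) \left(-98\right) = 588$)
$x{\left(S \right)} = -2 + \frac{S^{2}}{2}$ ($x{\left(S \right)} = -2 + \frac{S S}{2} = -2 + \frac{S^{2}}{2}$)
$\frac{K{\left(3 \right)}}{x{\left(1 \right)}} - \frac{3001}{h} = \frac{3 \cdot 3 \left(-1 + 3\right)}{-2 + \frac{1^{2}}{2}} - \frac{3001}{588} = \frac{3 \cdot 3 \cdot 2}{-2 + \frac{1}{2} \cdot 1} - \frac{3001}{588} = \frac{18}{-2 + \frac{1}{2}} - \frac{3001}{588} = \frac{18}{- \frac{3}{2}} - \frac{3001}{588} = 18 \left(- \frac{2}{3}\right) - \frac{3001}{588} = -12 - \frac{3001}{588} = - \frac{10057}{588}$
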